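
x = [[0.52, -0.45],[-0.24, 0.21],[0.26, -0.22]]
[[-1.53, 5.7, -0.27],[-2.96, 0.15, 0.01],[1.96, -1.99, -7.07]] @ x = [[-2.23, 1.94], [-1.57, 1.36], [-0.34, 0.26]]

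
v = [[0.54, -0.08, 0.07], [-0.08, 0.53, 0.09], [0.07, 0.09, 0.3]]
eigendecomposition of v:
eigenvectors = [[0.3, 0.71, 0.64], [0.36, -0.71, 0.61], [-0.88, -0.04, 0.47]]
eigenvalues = [0.24, 0.62, 0.51]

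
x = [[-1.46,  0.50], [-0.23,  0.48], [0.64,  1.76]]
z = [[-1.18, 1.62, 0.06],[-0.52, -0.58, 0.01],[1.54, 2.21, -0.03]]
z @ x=[[1.39, 0.29], [0.9, -0.52], [-2.78, 1.78]]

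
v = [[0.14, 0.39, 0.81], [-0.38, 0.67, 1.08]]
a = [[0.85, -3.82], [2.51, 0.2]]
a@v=[[1.57, -2.23, -3.44], [0.28, 1.11, 2.25]]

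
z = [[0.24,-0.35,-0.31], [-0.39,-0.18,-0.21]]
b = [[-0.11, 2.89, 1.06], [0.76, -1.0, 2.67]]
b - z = [[-0.35, 3.24, 1.37],  [1.15, -0.82, 2.88]]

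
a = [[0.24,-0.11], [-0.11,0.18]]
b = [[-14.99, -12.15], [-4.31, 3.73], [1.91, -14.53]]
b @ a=[[-2.26, -0.54], [-1.44, 1.15], [2.06, -2.83]]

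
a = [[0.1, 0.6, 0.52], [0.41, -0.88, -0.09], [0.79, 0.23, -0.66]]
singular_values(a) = [1.22, 0.99, 0.49]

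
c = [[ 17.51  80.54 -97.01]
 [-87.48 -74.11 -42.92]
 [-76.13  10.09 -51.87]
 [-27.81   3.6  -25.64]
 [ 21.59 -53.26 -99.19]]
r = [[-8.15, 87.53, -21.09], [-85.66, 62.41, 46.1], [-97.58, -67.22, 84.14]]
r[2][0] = -97.58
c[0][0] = 17.51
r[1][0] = -85.66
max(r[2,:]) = 84.14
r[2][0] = -97.58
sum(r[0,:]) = 58.28999999999999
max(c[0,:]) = 80.54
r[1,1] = 62.41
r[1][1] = 62.41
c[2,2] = -51.87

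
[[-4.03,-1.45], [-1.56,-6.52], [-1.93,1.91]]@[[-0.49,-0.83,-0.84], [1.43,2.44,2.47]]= [[-0.10, -0.19, -0.2], [-8.56, -14.61, -14.79], [3.68, 6.26, 6.34]]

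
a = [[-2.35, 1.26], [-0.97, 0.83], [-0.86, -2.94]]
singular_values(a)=[3.36, 2.61]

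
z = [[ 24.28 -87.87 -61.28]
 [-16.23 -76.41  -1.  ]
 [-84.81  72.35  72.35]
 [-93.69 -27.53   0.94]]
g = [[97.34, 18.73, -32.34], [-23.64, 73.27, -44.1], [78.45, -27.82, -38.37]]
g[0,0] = 97.34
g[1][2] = -44.1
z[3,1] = -27.53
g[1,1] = 73.27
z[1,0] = -16.23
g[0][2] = -32.34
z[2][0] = -84.81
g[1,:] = [-23.64, 73.27, -44.1]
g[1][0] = -23.64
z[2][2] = 72.35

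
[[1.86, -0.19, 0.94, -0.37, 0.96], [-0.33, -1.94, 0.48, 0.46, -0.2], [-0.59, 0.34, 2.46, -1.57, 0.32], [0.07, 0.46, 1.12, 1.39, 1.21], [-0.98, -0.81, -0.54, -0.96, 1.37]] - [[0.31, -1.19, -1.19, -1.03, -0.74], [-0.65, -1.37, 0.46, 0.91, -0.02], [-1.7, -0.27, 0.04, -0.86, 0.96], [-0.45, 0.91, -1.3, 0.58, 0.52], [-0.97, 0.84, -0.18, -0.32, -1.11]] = [[1.55, 1.00, 2.13, 0.66, 1.7],[0.32, -0.57, 0.02, -0.45, -0.18],[1.11, 0.61, 2.42, -0.71, -0.64],[0.52, -0.45, 2.42, 0.81, 0.69],[-0.01, -1.65, -0.36, -0.64, 2.48]]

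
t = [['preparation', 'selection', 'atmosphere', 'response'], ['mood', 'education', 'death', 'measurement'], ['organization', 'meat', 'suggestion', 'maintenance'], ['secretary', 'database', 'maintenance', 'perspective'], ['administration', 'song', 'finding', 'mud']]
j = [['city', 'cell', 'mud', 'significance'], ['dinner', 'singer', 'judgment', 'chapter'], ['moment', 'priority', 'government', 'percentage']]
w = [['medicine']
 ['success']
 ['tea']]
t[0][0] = 'preparation'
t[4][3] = 'mud'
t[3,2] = 'maintenance'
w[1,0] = 'success'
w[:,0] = ['medicine', 'success', 'tea']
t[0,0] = 'preparation'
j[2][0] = 'moment'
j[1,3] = 'chapter'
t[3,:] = ['secretary', 'database', 'maintenance', 'perspective']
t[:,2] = ['atmosphere', 'death', 'suggestion', 'maintenance', 'finding']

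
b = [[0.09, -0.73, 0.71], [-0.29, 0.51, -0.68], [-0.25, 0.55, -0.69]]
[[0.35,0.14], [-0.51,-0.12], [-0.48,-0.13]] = b @[[0.72, -0.66], [0.13, 0.65], [0.54, 0.95]]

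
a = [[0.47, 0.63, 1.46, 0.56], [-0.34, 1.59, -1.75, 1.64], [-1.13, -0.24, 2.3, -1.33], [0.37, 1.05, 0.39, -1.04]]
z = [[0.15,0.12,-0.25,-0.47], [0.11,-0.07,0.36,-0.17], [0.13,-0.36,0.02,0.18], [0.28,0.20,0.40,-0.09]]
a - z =[[0.32, 0.51, 1.71, 1.03], [-0.45, 1.66, -2.11, 1.81], [-1.26, 0.12, 2.28, -1.51], [0.09, 0.85, -0.01, -0.95]]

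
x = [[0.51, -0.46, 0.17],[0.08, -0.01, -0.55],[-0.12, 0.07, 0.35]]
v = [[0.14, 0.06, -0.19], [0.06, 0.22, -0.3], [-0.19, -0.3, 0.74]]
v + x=[[0.65, -0.4, -0.02], [0.14, 0.21, -0.85], [-0.31, -0.23, 1.09]]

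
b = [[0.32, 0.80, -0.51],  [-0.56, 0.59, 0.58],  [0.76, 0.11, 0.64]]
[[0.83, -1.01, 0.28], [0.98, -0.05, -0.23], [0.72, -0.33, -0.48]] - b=[[0.51,-1.81,0.79], [1.54,-0.64,-0.81], [-0.04,-0.44,-1.12]]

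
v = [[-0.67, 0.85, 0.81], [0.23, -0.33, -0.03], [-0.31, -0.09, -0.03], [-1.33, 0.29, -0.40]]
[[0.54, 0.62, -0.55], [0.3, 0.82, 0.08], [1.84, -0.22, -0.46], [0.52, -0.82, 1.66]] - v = [[1.21, -0.23, -1.36], [0.07, 1.15, 0.11], [2.15, -0.13, -0.43], [1.85, -1.11, 2.06]]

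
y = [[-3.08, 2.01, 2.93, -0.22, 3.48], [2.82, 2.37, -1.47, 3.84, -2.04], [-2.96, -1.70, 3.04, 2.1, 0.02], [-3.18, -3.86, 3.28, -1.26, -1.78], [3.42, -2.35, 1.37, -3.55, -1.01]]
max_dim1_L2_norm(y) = 6.37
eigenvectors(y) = [[(0.66+0j),0.20+0.00j,(-0.14+0.23j),(-0.14-0.23j),0.41+0.00j], [(-0.27+0j),(-0.45+0j),(-0.24+0.42j),-0.24-0.42j,-0.48+0.00j], [(0.19+0j),-0.27+0.00j,(-0.64+0j),(-0.64-0j),(0.37+0j)], [(-0.14+0j),(0.62+0j),-0.42-0.26j,(-0.42+0.26j),0.14+0.00j], [-0.66+0.00j,(0.56+0j),(0.19+0.03j),(0.19-0.03j),(0.67+0j)]]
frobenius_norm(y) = 12.94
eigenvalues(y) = [(-6.51+0j), (-2.5+0j), (3.14+3.05j), (3.14-3.05j), (2.8+0j)]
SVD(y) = [[-0.38, -0.52, -0.51, -0.48, 0.30], [0.54, -0.2, 0.52, -0.52, 0.36], [-0.43, -0.24, 0.48, -0.32, -0.65], [-0.62, 0.28, 0.43, 0.1, 0.58], [-0.03, 0.74, -0.23, -0.62, -0.12]] @ diag([9.0311220844276, 7.169146592835164, 5.116881316825726, 2.715249197495932, 0.9711428379088659]) @ [[0.65, 0.41, -0.58, 0.23, -0.14], [0.47, -0.55, -0.00, -0.58, -0.37], [-0.11, -0.34, 0.07, 0.66, -0.66], [-0.53, -0.22, -0.80, -0.19, -0.07], [-0.26, 0.60, 0.15, -0.38, -0.64]]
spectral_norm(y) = 9.03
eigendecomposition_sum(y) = [[(-3.27+0j), (1.69-0j), 0.82-0.00j, 0.15+0.00j, (2.74+0j)], [(1.34-0j), -0.69+0.00j, (-0.33+0j), (-0.06-0j), (-1.12-0j)], [(-0.94+0j), 0.48-0.00j, 0.23-0.00j, (0.04+0j), 0.78+0.00j], [(0.7-0j), -0.36+0.00j, (-0.17+0j), -0.03-0.00j, (-0.59-0j)], [(3.29-0j), (-1.7+0j), (-0.82+0j), -0.16-0.00j, (-2.75-0j)]] + [[(-0.35+0j), -0.14+0.00j, 0.48+0.00j, (-0.55+0j), -0.04+0.00j], [0.79-0.00j, (0.32-0j), (-1.09-0j), (1.24-0j), (0.08-0j)], [(0.47-0j), (0.19-0j), -0.65-0.00j, (0.74-0j), 0.05-0.00j], [(-1.09+0j), -0.44+0.00j, (1.5+0j), -1.71+0.00j, -0.12+0.00j], [(-0.98+0j), (-0.39+0j), 1.36+0.00j, -1.55+0.00j, -0.10+0.00j]] + [[0.21+0.77j, (0.54+0.78j), (0.32-0.44j), (0.49-0.21j), -0.02+0.37j],[(0.42+1.37j), 1.01+1.36j, 0.55-0.81j, (0.86-0.41j), (-0.02+0.67j)],[-1.30+1.36j, (-0.91+2.03j), 1.28+0.11j, (1.02+0.72j), -0.78+0.41j],[(-1.42+0.37j), (-1.42+0.98j), 0.81+0.59j, 0.38+0.89j, -0.68-0.05j],[0.46-0.35j, (0.37-0.57j), -0.38-0.10j, (-0.27-0.27j), (0.26-0.08j)]] + [[0.21-0.77j,0.54-0.78j,(0.32+0.44j),0.49+0.21j,-0.02-0.37j], [(0.42-1.37j),1.01-1.36j,(0.55+0.81j),0.86+0.41j,-0.02-0.67j], [-1.30-1.36j,(-0.91-2.03j),1.28-0.11j,1.02-0.72j,(-0.78-0.41j)], [(-1.42-0.37j),(-1.42-0.98j),0.81-0.59j,0.38-0.89j,-0.68+0.05j], [(0.46+0.35j),(0.37+0.57j),-0.38+0.10j,(-0.27+0.27j),0.26+0.08j]] + [[0.12+0.00j, (-0.62+0j), (0.99+0j), -0.80-0.00j, (0.82+0j)], [-0.14-0.00j, 0.72-0.00j, (-1.15-0j), (0.94+0j), (-0.96-0j)], [(0.11+0j), (-0.56+0j), 0.89+0.00j, (-0.73-0j), 0.75+0.00j], [(0.04+0j), (-0.21+0j), 0.34+0.00j, (-0.28-0j), (0.28+0j)], [(0.2+0j), -1.00+0.00j, 1.60+0.00j, (-1.31-0j), 1.34+0.00j]]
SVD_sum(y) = [[-2.22, -1.40, 2.0, -0.80, 0.49], [3.12, 1.97, -2.82, 1.13, -0.69], [-2.52, -1.59, 2.28, -0.91, 0.56], [-3.61, -2.28, 3.26, -1.30, 0.80], [-0.15, -0.09, 0.13, -0.05, 0.03]] + [[-1.77, 2.06, 0.0, 2.16, 1.38], [-0.68, 0.79, 0.00, 0.83, 0.53], [-0.80, 0.93, 0.0, 0.98, 0.63], [0.95, -1.11, -0.0, -1.16, -0.75], [2.53, -2.94, -0.01, -3.09, -1.98]] + [[0.28, 0.89, -0.17, -1.71, 1.70], [-0.29, -0.91, 0.17, 1.75, -1.75], [-0.27, -0.85, 0.16, 1.63, -1.62], [-0.24, -0.76, 0.14, 1.46, -1.46], [0.12, 0.4, -0.08, -0.76, 0.76]] + [[0.7, 0.28, 1.05, 0.24, 0.09],[0.75, 0.31, 1.13, 0.26, 0.09],[0.46, 0.19, 0.69, 0.16, 0.06],[-0.14, -0.06, -0.21, -0.05, -0.02],[0.89, 0.36, 1.33, 0.31, 0.11]] + [[-0.08, 0.18, 0.04, -0.11, -0.19], [-0.09, 0.21, 0.05, -0.13, -0.22], [0.16, -0.38, -0.09, 0.24, 0.40], [-0.15, 0.34, 0.08, -0.21, -0.36], [0.03, -0.07, -0.02, 0.04, 0.07]]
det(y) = 873.59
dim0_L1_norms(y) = [15.46, 12.29, 12.09, 10.97, 8.33]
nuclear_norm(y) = 25.00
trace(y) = 0.06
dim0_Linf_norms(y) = [3.42, 3.86, 3.28, 3.84, 3.48]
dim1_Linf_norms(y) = [3.48, 3.84, 3.04, 3.86, 3.55]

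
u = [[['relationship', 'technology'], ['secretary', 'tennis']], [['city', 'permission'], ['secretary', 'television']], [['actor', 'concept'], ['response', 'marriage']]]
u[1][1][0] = 'secretary'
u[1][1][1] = 'television'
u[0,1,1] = 'tennis'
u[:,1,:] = [['secretary', 'tennis'], ['secretary', 'television'], ['response', 'marriage']]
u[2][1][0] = 'response'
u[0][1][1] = 'tennis'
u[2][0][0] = 'actor'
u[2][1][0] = 'response'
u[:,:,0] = [['relationship', 'secretary'], ['city', 'secretary'], ['actor', 'response']]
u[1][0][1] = 'permission'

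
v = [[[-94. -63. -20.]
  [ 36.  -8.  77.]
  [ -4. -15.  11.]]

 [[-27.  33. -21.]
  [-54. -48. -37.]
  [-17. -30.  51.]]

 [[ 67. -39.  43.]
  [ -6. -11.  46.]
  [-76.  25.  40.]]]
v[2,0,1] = -39.0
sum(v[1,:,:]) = -150.0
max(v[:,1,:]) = 77.0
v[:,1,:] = [[36.0, -8.0, 77.0], [-54.0, -48.0, -37.0], [-6.0, -11.0, 46.0]]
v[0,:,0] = [-94.0, 36.0, -4.0]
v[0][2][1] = -15.0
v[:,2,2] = [11.0, 51.0, 40.0]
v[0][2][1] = -15.0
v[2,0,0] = 67.0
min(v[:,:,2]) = -37.0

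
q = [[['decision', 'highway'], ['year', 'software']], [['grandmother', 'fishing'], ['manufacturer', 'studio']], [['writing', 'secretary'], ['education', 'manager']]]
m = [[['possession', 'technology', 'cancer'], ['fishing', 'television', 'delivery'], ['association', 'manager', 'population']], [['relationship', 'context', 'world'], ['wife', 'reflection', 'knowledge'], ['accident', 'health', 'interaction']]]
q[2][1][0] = 'education'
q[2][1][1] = 'manager'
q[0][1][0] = 'year'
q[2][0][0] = 'writing'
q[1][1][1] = 'studio'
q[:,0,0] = ['decision', 'grandmother', 'writing']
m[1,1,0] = 'wife'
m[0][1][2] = 'delivery'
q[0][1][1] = 'software'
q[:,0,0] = ['decision', 'grandmother', 'writing']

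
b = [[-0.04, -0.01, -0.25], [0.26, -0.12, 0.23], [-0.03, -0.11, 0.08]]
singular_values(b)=[0.42, 0.16, 0.12]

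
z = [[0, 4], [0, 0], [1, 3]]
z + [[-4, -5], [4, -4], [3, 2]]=[[-4, -1], [4, -4], [4, 5]]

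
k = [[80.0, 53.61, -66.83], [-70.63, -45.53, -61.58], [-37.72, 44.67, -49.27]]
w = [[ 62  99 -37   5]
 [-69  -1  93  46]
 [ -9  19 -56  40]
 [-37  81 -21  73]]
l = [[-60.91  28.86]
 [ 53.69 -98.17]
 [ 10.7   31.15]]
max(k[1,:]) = -45.53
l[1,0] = 53.69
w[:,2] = [-37, 93, -56, -21]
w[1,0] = -69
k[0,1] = 53.61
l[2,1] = 31.15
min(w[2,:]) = -56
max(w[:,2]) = 93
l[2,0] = 10.7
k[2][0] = -37.72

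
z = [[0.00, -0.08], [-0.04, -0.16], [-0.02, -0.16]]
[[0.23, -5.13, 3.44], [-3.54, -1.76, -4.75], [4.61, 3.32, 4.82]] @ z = [[0.14, 0.25], [0.17, 1.32], [-0.23, -1.67]]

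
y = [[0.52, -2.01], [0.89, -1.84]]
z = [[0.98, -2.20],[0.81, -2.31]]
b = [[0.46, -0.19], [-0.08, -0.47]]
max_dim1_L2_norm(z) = 2.45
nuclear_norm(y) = 3.19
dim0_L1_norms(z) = [1.79, 4.51]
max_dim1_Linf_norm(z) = 2.31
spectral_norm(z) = 3.43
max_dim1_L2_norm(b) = 0.5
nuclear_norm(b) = 0.97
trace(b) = -0.01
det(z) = -0.48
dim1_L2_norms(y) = [2.08, 2.04]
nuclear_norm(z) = 3.57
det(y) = 0.83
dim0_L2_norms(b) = [0.47, 0.51]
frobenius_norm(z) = 3.43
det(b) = -0.23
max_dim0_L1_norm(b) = 0.66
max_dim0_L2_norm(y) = 2.73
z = y + b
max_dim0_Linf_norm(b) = 0.47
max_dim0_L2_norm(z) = 3.19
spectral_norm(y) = 2.90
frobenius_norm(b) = 0.69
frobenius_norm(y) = 2.91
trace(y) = -1.32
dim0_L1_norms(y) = [1.41, 3.85]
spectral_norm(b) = 0.54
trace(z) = -1.33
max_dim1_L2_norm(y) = 2.08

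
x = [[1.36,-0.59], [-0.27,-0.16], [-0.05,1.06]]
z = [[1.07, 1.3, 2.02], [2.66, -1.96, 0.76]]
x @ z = [[-0.11, 2.92, 2.3], [-0.71, -0.04, -0.67], [2.77, -2.14, 0.7]]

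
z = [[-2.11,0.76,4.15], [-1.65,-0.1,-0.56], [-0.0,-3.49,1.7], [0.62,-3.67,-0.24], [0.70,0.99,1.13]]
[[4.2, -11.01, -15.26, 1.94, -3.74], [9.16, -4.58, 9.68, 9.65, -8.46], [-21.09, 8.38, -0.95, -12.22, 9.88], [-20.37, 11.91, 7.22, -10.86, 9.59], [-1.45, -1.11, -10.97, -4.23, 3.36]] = z@[[-5.02, 3.13, -3.94, -5.12, 4.63],  [4.86, -2.68, -2.29, 2.26, -1.95],  [-2.43, -0.57, -5.26, -2.55, 1.81]]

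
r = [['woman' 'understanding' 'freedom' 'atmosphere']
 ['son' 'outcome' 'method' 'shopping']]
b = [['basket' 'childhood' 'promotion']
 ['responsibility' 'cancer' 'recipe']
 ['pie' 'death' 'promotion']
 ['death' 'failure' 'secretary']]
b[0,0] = 'basket'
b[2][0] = 'pie'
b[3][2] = 'secretary'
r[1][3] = 'shopping'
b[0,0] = 'basket'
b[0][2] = 'promotion'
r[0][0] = 'woman'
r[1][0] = 'son'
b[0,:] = ['basket', 'childhood', 'promotion']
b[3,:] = ['death', 'failure', 'secretary']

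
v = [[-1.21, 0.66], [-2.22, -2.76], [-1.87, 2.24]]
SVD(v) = [[0.07,0.44], [-0.9,0.41], [0.43,0.8]] @ diag([3.665651824865091, 3.0859677086552972]) @ [[0.31, 0.95], [-0.95, 0.31]]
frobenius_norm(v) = 4.79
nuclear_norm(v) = 6.75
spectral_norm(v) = 3.67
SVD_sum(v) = [[0.08, 0.25], [-1.01, -3.15], [0.48, 1.49]] + [[-1.29, 0.41], [-1.21, 0.39], [-2.35, 0.75]]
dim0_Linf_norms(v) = [2.22, 2.76]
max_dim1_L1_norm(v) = 4.98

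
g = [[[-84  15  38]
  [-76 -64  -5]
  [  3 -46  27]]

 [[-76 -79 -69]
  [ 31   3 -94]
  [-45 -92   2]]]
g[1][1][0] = 31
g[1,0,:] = [-76, -79, -69]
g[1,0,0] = -76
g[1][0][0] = -76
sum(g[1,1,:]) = -60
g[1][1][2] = -94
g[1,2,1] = -92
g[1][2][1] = -92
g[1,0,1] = -79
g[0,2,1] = -46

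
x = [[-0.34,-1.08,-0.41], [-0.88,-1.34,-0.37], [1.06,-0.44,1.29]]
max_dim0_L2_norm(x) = 1.78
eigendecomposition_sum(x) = [[-0.41, 0.25, -0.34], [-0.11, 0.07, -0.09], [1.71, -1.03, 1.41]] + [[0.52, -0.34, 0.10], [-0.11, 0.07, -0.02], [-0.71, 0.46, -0.14]] + [[-0.44, -0.99, -0.17], [-0.66, -1.48, -0.26], [0.06, 0.13, 0.02]]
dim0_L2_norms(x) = [1.42, 1.78, 1.4]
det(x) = -0.90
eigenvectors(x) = [[0.23, 0.59, 0.56],[0.06, -0.12, 0.83],[-0.97, -0.80, -0.07]]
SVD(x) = [[-0.5, 0.33, -0.80], [-0.71, 0.37, 0.59], [0.49, 0.87, 0.05]] @ diag([2.1426862786653986, 1.5734866225839956, 0.2670868019356916]) @ [[0.62, 0.6, 0.51], [0.31, -0.78, 0.54], [-0.73, 0.17, 0.67]]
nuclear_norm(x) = 3.98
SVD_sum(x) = [[-0.66, -0.63, -0.55], [-0.94, -0.91, -0.79], [0.65, 0.63, 0.54]] + [[0.16, -0.41, 0.28],[0.18, -0.45, 0.31],[0.42, -1.07, 0.74]] + [[0.16, -0.04, -0.14], [-0.12, 0.03, 0.11], [-0.01, 0.0, 0.01]]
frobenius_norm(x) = 2.67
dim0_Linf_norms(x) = [1.06, 1.34, 1.29]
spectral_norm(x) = 2.14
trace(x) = -0.39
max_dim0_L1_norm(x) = 2.86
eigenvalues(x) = [1.06, 0.45, -1.9]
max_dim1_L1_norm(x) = 2.79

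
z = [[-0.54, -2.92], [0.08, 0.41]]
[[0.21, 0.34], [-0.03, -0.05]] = z @ [[0.05, -0.15], [-0.08, -0.09]]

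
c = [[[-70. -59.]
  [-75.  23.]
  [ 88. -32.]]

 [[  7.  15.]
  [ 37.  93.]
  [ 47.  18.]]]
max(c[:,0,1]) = 15.0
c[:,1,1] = [23.0, 93.0]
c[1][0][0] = 7.0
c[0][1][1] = 23.0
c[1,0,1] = 15.0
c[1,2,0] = 47.0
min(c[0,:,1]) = -59.0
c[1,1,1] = 93.0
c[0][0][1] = -59.0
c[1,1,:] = [37.0, 93.0]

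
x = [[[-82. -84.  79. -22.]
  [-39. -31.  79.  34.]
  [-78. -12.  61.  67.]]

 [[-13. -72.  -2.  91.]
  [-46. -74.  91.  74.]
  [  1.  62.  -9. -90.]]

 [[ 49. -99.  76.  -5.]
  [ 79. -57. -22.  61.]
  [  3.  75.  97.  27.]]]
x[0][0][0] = -82.0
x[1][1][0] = -46.0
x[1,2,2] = -9.0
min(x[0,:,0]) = -82.0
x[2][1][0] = 79.0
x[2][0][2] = 76.0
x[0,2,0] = -78.0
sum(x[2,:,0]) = 131.0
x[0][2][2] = 61.0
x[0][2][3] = 67.0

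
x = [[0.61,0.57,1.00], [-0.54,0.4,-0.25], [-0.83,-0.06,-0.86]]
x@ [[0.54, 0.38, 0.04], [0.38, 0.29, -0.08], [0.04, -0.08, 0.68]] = [[0.59, 0.32, 0.66],[-0.15, -0.07, -0.22],[-0.51, -0.26, -0.61]]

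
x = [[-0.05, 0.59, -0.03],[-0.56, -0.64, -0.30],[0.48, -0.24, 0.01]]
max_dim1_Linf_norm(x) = 0.64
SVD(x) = [[0.46, 0.55, 0.7], [-0.89, 0.25, 0.39], [0.04, -0.8, 0.60]] @ diag([0.9974446933594588, 0.6625318284371156, 0.13767955547875854]) @ [[0.49,0.83,0.25], [-0.83,0.54,-0.15], [0.26,0.14,-0.96]]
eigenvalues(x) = [(-0.11+0.43j), (-0.11-0.43j), (-0.46+0j)]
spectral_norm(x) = 1.00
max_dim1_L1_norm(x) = 1.5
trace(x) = -0.68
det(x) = -0.09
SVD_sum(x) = [[0.23, 0.38, 0.12], [-0.44, -0.74, -0.22], [0.02, 0.03, 0.01]] + [[-0.30, 0.2, -0.05],  [-0.14, 0.09, -0.02],  [0.44, -0.28, 0.08]] + [[0.03, 0.01, -0.09], [0.01, 0.01, -0.05], [0.02, 0.01, -0.08]]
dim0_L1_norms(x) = [1.09, 1.47, 0.34]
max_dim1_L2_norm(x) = 0.9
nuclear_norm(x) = 1.80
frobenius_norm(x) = 1.21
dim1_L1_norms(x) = [0.67, 1.5, 0.73]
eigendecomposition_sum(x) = [[(-0.14+0.31j), (0.09+0.22j), (-0.15+0.1j)], [-0.19-0.14j, (-0.16+0.03j), (-0.05-0.12j)], [(0.4-0.06j), 0.16-0.24j, 0.20+0.09j]] + [[-0.14-0.31j, 0.09-0.22j, (-0.15-0.1j)], [(-0.19+0.14j), -0.16-0.03j, -0.05+0.12j], [0.40+0.06j, 0.16+0.24j, (0.2-0.09j)]] + [[0.23+0.00j,(0.4+0j),(0.27+0j)], [(-0.18-0j),(-0.31-0j),-0.21-0.00j], [(-0.33-0j),(-0.57-0j),(-0.38-0j)]]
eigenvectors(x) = [[0.32-0.49j, 0.32+0.49j, (-0.53+0j)], [0.29+0.28j, (0.29-0.28j), 0.41+0.00j], [(-0.7+0j), -0.70-0.00j, 0.75+0.00j]]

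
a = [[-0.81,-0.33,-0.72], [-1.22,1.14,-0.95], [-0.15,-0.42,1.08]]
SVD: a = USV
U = [[-0.37, 0.56, -0.74], [-0.85, 0.12, 0.51], [0.38, 0.82, 0.44]]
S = [2.2, 0.9, 0.83]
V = [[0.58, -0.46, 0.67],[-0.81, -0.43, 0.40],[-0.11, 0.78, 0.62]]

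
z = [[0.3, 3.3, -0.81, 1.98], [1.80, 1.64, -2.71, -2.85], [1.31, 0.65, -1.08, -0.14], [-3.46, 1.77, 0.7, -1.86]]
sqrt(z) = [[1.51,0.84,-0.83,1.01], [0.18,1.78,-1.21,-1.22], [0.62,0.45,-0.61,-0.42], [-1.60,0.92,0.94,1.13]]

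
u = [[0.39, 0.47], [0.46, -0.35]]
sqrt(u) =[[(0.64+0.14j), 0.31-0.30j], [(0.3-0.29j), 0.15+0.61j]]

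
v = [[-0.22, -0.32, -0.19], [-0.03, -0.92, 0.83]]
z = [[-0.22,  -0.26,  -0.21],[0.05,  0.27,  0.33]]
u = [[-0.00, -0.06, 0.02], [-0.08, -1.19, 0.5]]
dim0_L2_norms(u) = [0.08, 1.19, 0.5]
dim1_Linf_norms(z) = [0.26, 0.33]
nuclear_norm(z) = 0.71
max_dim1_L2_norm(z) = 0.43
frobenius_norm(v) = 1.31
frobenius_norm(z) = 0.59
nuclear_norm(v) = 1.66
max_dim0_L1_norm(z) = 0.54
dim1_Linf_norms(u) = [0.06, 1.19]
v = z + u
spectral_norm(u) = 1.29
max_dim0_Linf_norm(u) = 1.19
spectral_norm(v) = 1.25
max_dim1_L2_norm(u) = 1.29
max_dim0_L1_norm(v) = 1.24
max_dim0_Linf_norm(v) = 0.92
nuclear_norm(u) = 1.30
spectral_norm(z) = 0.57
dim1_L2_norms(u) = [0.06, 1.29]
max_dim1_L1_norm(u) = 1.77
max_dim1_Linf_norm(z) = 0.33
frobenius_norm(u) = 1.29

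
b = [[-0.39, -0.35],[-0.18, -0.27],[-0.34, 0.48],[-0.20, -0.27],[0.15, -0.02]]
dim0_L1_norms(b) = [1.26, 1.39]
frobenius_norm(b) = 0.93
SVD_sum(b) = [[-0.19,-0.44], [-0.13,-0.29], [0.12,0.28], [-0.13,-0.3], [0.02,0.04]] + [[-0.20, 0.09],[-0.05, 0.02],[-0.46, 0.20],[-0.07, 0.03],[0.13, -0.06]]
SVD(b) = [[-0.65, 0.38], [-0.44, 0.1], [0.42, 0.87], [-0.45, 0.13], [0.06, -0.25]] @ diag([0.7285000121132446, 0.5753153329705394]) @ [[0.40, 0.92], [-0.92, 0.40]]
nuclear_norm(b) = 1.30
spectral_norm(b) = 0.73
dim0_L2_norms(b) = [0.6, 0.71]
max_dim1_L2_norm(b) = 0.59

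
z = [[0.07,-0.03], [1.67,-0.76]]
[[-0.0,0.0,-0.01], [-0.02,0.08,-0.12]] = z@ [[-0.01, 0.05, -0.08],[-0.0, 0.01, -0.02]]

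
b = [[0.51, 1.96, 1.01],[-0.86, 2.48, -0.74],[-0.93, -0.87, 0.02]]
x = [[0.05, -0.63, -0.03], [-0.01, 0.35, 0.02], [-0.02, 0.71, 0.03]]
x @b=[[0.6,-1.44,0.52], [-0.32,0.83,-0.27], [-0.65,1.7,-0.54]]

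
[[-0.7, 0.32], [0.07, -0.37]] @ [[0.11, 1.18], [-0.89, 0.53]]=[[-0.36, -0.66], [0.34, -0.11]]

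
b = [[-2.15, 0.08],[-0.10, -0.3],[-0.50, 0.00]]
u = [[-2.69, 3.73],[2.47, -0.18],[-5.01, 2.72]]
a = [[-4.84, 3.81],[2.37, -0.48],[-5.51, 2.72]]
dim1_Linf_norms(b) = [2.15, 0.3, 0.5]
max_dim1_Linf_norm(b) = 2.15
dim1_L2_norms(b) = [2.15, 0.32, 0.5]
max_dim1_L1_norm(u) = 7.73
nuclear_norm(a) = 10.17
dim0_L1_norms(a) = [12.72, 7.01]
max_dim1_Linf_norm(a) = 5.51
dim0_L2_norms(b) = [2.21, 0.31]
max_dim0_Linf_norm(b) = 2.15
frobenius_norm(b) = 2.23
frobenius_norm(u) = 7.73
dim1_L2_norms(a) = [6.16, 2.42, 6.14]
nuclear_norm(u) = 9.52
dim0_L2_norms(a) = [7.71, 4.71]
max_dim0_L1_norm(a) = 12.72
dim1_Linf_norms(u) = [3.73, 2.47, 5.01]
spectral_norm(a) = 8.95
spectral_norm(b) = 2.21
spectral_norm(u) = 7.45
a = u + b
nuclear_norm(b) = 2.51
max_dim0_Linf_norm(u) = 5.01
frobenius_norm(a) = 9.03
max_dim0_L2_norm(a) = 7.71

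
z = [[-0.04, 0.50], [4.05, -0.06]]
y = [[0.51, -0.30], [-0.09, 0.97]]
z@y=[[-0.07,  0.5], [2.07,  -1.27]]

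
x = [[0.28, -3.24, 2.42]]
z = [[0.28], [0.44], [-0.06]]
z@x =[[0.08,  -0.91,  0.68], [0.12,  -1.43,  1.06], [-0.02,  0.19,  -0.15]]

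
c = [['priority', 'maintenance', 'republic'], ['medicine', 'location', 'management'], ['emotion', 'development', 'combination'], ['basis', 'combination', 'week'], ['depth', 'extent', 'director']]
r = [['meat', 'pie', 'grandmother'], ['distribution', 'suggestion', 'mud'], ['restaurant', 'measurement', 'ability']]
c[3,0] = 'basis'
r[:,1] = ['pie', 'suggestion', 'measurement']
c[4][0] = 'depth'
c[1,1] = 'location'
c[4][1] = 'extent'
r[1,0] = 'distribution'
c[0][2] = 'republic'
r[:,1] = ['pie', 'suggestion', 'measurement']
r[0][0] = 'meat'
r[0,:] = ['meat', 'pie', 'grandmother']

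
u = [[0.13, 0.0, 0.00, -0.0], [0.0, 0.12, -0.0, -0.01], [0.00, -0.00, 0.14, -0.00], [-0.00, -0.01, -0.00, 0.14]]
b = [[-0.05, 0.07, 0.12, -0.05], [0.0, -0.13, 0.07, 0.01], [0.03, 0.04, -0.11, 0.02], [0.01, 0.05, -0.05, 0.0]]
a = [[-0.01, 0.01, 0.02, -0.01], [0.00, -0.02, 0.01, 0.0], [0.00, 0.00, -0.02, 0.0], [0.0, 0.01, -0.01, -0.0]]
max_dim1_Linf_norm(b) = 0.13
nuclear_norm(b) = 0.37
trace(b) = -0.29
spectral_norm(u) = 0.14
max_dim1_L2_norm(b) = 0.16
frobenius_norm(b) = 0.26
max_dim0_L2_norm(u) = 0.14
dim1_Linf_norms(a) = [0.02, 0.02, 0.02, 0.01]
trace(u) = 0.53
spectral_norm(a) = 0.03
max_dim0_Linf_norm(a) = 0.02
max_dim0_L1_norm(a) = 0.06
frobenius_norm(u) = 0.27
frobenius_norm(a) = 0.04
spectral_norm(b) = 0.20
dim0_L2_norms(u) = [0.13, 0.12, 0.14, 0.14]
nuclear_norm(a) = 0.07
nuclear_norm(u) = 0.53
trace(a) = -0.05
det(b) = 0.00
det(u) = 0.00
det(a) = 0.00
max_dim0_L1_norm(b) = 0.35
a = b @ u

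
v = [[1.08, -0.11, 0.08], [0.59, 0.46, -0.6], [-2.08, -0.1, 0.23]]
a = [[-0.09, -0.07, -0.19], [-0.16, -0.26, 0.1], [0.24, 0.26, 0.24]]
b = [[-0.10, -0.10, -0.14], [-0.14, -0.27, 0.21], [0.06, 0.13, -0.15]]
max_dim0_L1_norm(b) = 0.5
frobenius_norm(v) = 2.55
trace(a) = -0.11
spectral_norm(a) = 0.51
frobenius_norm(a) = 0.58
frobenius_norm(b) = 0.47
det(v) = -0.00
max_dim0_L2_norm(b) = 0.32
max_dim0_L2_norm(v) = 2.42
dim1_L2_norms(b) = [0.2, 0.37, 0.21]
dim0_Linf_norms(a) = [0.24, 0.26, 0.24]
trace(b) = -0.52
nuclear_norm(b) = 0.63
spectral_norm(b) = 0.42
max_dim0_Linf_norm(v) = 2.08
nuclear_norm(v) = 3.17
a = v @ b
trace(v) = 1.77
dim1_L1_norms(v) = [1.27, 1.65, 2.41]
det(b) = -0.00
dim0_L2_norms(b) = [0.18, 0.32, 0.29]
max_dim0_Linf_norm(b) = 0.27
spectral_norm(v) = 2.44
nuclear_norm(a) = 0.78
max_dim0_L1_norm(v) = 3.75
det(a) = -0.00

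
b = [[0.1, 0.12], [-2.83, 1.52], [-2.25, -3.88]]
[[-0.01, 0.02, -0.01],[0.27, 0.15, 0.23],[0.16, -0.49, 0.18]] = b @ [[-0.09, 0.01, -0.08], [0.01, 0.12, 0.00]]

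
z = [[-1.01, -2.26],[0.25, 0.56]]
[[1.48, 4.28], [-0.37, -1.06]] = z @ [[-1.24, -0.34],[-0.1, -1.74]]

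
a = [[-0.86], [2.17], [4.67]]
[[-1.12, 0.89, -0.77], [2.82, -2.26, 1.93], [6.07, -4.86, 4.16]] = a@[[1.3, -1.04, 0.89]]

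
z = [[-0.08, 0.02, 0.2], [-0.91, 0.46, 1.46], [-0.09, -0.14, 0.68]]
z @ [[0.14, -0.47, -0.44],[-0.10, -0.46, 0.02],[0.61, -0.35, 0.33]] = [[0.11, -0.04, 0.1], [0.72, -0.29, 0.89], [0.42, -0.13, 0.26]]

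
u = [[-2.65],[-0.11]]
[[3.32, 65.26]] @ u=[[-15.98]]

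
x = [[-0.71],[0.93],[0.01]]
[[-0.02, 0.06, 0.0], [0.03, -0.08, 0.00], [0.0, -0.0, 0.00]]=x@[[0.03, -0.09, -0.0]]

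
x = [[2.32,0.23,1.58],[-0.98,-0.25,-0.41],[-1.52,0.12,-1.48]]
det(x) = -0.004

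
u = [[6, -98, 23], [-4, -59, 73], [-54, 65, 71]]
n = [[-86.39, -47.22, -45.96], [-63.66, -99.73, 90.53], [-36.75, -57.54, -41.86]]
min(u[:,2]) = 23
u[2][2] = 71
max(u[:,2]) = 73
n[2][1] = -57.54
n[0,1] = -47.22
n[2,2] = -41.86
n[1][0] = -63.66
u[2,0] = -54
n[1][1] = -99.73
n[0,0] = -86.39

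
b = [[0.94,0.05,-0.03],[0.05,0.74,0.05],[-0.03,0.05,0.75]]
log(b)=[[-0.06, 0.06, -0.04],[0.06, -0.31, 0.07],[-0.04, 0.07, -0.29]]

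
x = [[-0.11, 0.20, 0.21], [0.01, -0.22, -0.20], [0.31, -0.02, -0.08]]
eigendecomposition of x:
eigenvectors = [[0.65, -0.32, 0.09], [-0.51, 0.54, -0.7], [-0.56, -0.78, 0.71]]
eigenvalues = [-0.45, 0.06, -0.02]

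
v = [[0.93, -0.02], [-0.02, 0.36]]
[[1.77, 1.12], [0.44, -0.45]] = v @ [[1.93, 1.18], [1.34, -1.18]]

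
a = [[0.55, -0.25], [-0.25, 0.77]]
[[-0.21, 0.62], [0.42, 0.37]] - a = [[-0.76, 0.87], [0.67, -0.40]]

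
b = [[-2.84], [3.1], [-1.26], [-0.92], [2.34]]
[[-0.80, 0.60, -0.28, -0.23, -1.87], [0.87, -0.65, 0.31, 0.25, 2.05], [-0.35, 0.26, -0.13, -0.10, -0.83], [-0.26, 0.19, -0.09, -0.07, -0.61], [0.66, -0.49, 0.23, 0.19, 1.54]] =b@[[0.28, -0.21, 0.10, 0.08, 0.66]]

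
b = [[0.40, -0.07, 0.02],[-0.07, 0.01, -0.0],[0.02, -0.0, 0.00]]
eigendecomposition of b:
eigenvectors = [[-0.98, 0.16, 0.07], [0.17, 0.75, 0.64], [-0.05, -0.64, 0.77]]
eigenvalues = [0.41, -0.01, 0.0]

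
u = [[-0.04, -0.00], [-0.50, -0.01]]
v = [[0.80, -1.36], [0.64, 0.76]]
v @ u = [[0.65, 0.01],[-0.41, -0.01]]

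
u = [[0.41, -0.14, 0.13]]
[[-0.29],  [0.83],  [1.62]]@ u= [[-0.12, 0.04, -0.04], [0.34, -0.12, 0.11], [0.66, -0.23, 0.21]]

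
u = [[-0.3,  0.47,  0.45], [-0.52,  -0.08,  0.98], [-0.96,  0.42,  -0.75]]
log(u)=[[-0.91-0.02j,(0.99+0.02j),0.91-0.02j], [-2.17-1.25j,0.66+1.27j,(0.48-1.77j)], [-0.82+1.34j,(-0.31-1.35j),-0.18+1.89j]]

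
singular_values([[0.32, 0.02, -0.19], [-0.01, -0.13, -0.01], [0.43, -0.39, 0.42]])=[0.72, 0.36, 0.11]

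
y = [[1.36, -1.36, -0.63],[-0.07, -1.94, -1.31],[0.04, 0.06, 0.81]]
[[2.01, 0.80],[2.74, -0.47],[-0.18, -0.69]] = y@[[0.09, 1.0], [-1.33, 0.86], [-0.13, -0.97]]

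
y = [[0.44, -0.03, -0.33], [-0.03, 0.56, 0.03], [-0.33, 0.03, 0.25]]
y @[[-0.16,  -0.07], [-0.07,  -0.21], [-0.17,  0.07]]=[[-0.01, -0.05],[-0.04, -0.11],[0.01, 0.03]]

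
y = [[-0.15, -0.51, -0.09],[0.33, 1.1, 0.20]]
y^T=[[-0.15, 0.33],[-0.51, 1.1],[-0.09, 0.20]]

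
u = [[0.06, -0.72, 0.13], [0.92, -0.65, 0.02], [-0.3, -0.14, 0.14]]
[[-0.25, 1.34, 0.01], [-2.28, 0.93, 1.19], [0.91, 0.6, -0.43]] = u @ [[-2.07, 0.02, 1.36],[0.67, -1.31, 0.09],[2.77, 3.01, -0.06]]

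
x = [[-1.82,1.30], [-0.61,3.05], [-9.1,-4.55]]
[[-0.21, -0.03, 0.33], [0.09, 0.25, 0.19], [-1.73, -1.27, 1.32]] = x@ [[0.16, 0.09, -0.16], [0.06, 0.10, 0.03]]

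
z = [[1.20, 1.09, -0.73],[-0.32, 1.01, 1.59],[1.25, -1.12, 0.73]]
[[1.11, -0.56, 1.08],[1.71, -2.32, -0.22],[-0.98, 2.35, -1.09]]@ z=[[2.86, -0.57, -0.91],  [2.52, -0.23, -5.10],  [-3.29, 2.53, 3.66]]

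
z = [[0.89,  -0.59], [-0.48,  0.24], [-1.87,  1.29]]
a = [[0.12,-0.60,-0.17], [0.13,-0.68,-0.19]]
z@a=[[0.03, -0.13, -0.04],[-0.03, 0.12, 0.04],[-0.06, 0.24, 0.07]]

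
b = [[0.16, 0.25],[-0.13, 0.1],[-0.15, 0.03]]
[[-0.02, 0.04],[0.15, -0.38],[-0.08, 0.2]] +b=[[0.14,0.29],[0.02,-0.28],[-0.23,0.23]]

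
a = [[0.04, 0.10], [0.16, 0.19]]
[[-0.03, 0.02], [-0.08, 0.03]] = a @[[-0.28, -0.11], [-0.2, 0.24]]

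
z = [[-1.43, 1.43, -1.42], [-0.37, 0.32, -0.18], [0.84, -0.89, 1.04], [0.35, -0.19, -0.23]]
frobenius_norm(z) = 3.03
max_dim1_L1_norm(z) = 4.28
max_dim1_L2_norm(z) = 2.47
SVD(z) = [[-0.83,-0.06,-0.46], [-0.17,-0.31,-0.29], [0.53,-0.29,-0.76], [0.06,0.91,-0.37]] @ diag([2.9914315835759244, 0.46905811703918404, 0.0046436649414095515]) @ [[0.57,-0.58,0.58],  [0.58,-0.21,-0.78],  [-0.57,-0.79,-0.21]]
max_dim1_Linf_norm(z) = 1.43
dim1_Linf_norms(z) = [1.43, 0.37, 1.04, 0.35]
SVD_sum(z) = [[-1.42, 1.42, -1.44], [-0.29, 0.29, -0.29], [0.92, -0.92, 0.93], [0.1, -0.10, 0.1]] + [[-0.02, 0.01, 0.02], [-0.08, 0.03, 0.11], [-0.08, 0.03, 0.11], [0.25, -0.09, -0.33]] + [[0.0, 0.00, 0.0], [0.00, 0.00, 0.0], [0.00, 0.00, 0.00], [0.0, 0.00, 0.0]]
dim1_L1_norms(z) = [4.28, 0.87, 2.77, 0.77]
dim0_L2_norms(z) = [1.73, 1.72, 1.78]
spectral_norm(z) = 2.99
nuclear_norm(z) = 3.47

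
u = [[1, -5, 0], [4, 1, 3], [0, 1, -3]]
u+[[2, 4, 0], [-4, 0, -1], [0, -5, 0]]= [[3, -1, 0], [0, 1, 2], [0, -4, -3]]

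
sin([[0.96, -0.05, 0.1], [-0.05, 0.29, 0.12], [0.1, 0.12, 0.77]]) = [[0.81, -0.04, 0.07], [-0.04, 0.28, 0.1], [0.07, 0.10, 0.69]]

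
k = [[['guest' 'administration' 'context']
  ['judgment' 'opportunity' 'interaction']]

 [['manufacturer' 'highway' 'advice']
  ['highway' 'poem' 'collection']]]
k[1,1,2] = 'collection'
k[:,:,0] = [['guest', 'judgment'], ['manufacturer', 'highway']]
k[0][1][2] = 'interaction'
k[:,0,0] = ['guest', 'manufacturer']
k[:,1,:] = [['judgment', 'opportunity', 'interaction'], ['highway', 'poem', 'collection']]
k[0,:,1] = ['administration', 'opportunity']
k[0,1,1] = 'opportunity'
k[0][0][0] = 'guest'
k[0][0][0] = 'guest'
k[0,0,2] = 'context'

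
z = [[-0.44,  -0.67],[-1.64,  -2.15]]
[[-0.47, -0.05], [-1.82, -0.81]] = z @ [[1.36,2.88], [-0.19,-1.82]]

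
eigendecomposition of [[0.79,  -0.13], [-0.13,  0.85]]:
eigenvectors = [[-0.78,0.62], [-0.62,-0.78]]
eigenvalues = [0.69, 0.95]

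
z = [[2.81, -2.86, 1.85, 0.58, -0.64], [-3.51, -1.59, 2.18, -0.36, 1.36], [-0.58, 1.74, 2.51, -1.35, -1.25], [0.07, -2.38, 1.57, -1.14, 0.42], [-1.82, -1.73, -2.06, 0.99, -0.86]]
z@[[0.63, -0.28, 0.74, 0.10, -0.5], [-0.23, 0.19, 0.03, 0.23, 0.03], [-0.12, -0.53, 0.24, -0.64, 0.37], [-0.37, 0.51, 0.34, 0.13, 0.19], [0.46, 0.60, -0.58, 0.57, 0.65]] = [[1.70,-2.40,3.01,-1.85,-1.11], [-1.35,0.16,-3.03,-1.38,3.33], [-1.14,-2.28,0.49,-2.15,0.20], [1.02,-1.63,-0.27,-1.45,0.53], [-1.26,1.26,-1.06,0.38,-0.27]]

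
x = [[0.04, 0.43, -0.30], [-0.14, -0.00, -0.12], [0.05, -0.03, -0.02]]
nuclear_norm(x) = 0.76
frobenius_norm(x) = 0.56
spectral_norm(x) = 0.53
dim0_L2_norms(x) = [0.15, 0.43, 0.32]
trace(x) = 0.02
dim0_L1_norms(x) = [0.23, 0.46, 0.44]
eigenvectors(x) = [[0.88+0.00j,0.88-0.00j,(-0.34+0j)], [0.45j,0.00-0.45j,0.59+0.00j], [(-0.01-0.16j),-0.01+0.16j,0.73+0.00j]]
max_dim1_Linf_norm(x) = 0.43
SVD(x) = [[-0.99,  0.12,  0.0], [-0.12,  -0.98,  0.15], [0.02,  0.14,  0.99]] @ diag([0.5294897515295389, 0.1755741429253275, 0.05580612297251601]) @ [[-0.04, -0.81, 0.59], [0.85, 0.28, 0.44], [0.52, -0.52, -0.68]]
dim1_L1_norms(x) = [0.77, 0.26, 0.1]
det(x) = -0.01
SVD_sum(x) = [[0.02,0.42,-0.31], [0.0,0.05,-0.04], [-0.0,-0.01,0.01]] + [[0.02, 0.01, 0.01], [-0.15, -0.05, -0.08], [0.02, 0.01, 0.01]] + [[0.0, -0.00, -0.0], [0.00, -0.00, -0.01], [0.03, -0.03, -0.04]]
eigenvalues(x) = [(0.04+0.27j), (0.04-0.27j), (-0.07+0j)]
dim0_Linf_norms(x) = [0.14, 0.43, 0.3]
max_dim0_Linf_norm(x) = 0.43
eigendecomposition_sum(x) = [[0.02+0.14j, (0.21-0.02j), (-0.16+0.08j)], [-0.07+0.01j, (0.01+0.11j), -0.04-0.08j], [(0.03-0.01j), (-0.01-0.04j), 0.02+0.03j]] + [[0.02-0.14j,  0.21+0.02j,  (-0.16-0.08j)], [-0.07-0.01j,  (0.01-0.11j),  -0.04+0.08j], [0.03+0.01j,  -0.01+0.04j,  (0.02-0.03j)]] + [[0.00-0.00j, 0.01-0.00j, (0.02-0j)],[-0.00+0.00j, (-0.02+0j), (-0.04+0j)],[-0.00+0.00j, -0.02+0.00j, -0.05+0.00j]]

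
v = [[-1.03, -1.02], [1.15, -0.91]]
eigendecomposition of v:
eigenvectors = [[0.04-0.68j,(0.04+0.68j)],[-0.73+0.00j,-0.73-0.00j]]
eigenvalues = [(-0.97+1.08j), (-0.97-1.08j)]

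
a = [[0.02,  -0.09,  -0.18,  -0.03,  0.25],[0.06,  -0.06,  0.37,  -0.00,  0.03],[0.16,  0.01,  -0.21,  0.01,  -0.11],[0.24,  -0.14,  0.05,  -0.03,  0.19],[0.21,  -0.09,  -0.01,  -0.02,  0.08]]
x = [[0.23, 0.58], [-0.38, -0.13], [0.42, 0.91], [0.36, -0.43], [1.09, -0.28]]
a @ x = [[0.22, -0.2], [0.22, 0.37], [-0.17, -0.07], [0.33, 0.16], [0.16, 0.11]]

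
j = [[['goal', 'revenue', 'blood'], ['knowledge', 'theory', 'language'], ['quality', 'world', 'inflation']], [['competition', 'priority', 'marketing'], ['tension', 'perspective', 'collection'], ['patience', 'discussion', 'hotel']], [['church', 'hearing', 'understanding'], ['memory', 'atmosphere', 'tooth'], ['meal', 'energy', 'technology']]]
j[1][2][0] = 'patience'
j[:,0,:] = [['goal', 'revenue', 'blood'], ['competition', 'priority', 'marketing'], ['church', 'hearing', 'understanding']]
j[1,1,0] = 'tension'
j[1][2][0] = 'patience'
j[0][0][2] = 'blood'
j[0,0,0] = 'goal'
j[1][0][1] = 'priority'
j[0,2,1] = 'world'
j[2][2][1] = 'energy'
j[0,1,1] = 'theory'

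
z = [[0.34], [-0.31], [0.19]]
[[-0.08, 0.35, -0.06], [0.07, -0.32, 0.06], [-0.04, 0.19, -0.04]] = z @ [[-0.23, 1.02, -0.19]]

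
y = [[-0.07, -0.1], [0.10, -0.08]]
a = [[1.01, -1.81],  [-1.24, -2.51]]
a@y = [[-0.25,0.04],  [-0.16,0.32]]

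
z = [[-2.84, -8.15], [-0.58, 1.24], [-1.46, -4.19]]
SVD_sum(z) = [[-2.76,-8.18], [0.32,0.94], [-1.42,-4.20]] + [[-0.08, 0.03], [-0.9, 0.3], [-0.04, 0.01]]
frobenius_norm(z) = 9.80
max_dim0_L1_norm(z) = 13.58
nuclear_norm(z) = 10.71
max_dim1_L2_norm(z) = 8.63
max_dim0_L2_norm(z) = 9.25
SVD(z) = [[-0.88, -0.09], [0.1, -0.99], [-0.45, -0.05]] @ diag([9.754265263944529, 0.9508465494521843]) @ [[0.32, 0.95], [0.95, -0.32]]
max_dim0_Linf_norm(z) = 8.15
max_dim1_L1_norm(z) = 10.99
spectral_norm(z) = 9.75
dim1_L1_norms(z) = [10.99, 1.82, 5.65]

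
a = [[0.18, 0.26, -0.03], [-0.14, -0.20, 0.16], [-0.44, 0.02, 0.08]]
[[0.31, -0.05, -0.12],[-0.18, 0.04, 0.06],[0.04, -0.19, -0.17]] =a@[[0.04, 0.41, 0.32], [1.21, -0.47, -0.71], [0.41, 0.05, -0.23]]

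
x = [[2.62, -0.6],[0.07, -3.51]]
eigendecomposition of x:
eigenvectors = [[1.00, 0.10], [0.01, 1.0]]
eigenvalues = [2.61, -3.5]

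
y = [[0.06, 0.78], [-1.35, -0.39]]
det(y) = 1.030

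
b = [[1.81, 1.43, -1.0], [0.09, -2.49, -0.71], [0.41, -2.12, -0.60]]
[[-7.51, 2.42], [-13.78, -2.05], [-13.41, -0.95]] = b @[[-5.07, 2.36], [4.14, 0.27], [4.25, 2.24]]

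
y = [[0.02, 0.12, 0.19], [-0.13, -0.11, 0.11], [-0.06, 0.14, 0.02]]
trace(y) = -0.07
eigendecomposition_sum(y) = [[0.01+0.09j, 0.06-0.02j, (0.09-0.03j)], [-0.04-0.01j, 0.03j, 0.05j], [-0.04+0.03j, (0.03+0.03j), (0.04+0.04j)]] + [[0.01-0.09j, (0.06+0.02j), (0.09+0.03j)], [-0.04+0.01j, -0.03j, -0.05j], [-0.04-0.03j, (0.03-0.03j), 0.04-0.04j]] + [[(-0+0j), (-0-0j), 0j], [(-0.04+0j), (-0.12-0j), (0.1+0j)], [(0.03-0j), (0.08+0j), (-0.07-0j)]]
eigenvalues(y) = [(0.06+0.16j), (0.06-0.16j), (-0.19+0j)]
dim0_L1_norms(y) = [0.21, 0.37, 0.32]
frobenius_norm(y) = 0.34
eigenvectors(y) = [[0.78+0.00j,0.78-0.00j,-0.03+0.00j], [-0.10+0.38j,-0.10-0.38j,(-0.83+0j)], [(0.22+0.43j),0.22-0.43j,0.55+0.00j]]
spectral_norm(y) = 0.25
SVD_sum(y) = [[-0.02, 0.14, 0.17], [-0.0, 0.02, 0.02], [-0.01, 0.07, 0.08]] + [[-0.00, -0.0, 0.00], [-0.11, -0.14, 0.1], [0.03, 0.04, -0.03]] + [[0.04, -0.02, 0.02], [-0.02, 0.01, -0.01], [-0.08, 0.03, -0.04]]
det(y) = -0.01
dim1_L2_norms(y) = [0.23, 0.2, 0.15]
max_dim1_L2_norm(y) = 0.23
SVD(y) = [[0.89, 0.01, -0.46], [0.11, 0.97, 0.24], [0.44, -0.26, 0.86]] @ diag([0.24736493221117403, 0.20646236558237768, 0.10855359003869886]) @ [[-0.09, 0.64, 0.77], [-0.53, -0.68, 0.50], [-0.84, 0.36, -0.40]]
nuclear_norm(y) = 0.56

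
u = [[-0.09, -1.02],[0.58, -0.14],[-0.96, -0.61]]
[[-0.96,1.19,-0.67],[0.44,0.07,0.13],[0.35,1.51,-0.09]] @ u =[[1.42, 1.22], [-0.12, -0.54], [0.93, -0.51]]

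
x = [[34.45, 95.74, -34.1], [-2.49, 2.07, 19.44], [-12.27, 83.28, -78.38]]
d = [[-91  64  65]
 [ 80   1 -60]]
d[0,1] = 64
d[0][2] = 65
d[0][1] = 64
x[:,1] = [95.74, 2.07, 83.28]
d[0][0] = -91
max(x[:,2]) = 19.44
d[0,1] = 64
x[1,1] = 2.07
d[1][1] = 1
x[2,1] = 83.28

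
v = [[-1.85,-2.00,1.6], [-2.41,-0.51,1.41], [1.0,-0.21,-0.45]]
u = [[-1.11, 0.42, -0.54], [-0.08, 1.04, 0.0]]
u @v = [[0.5,2.12,-0.94], [-2.36,-0.37,1.34]]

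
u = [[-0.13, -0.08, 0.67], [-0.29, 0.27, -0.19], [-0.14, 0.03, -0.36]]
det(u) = 0.04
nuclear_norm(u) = 1.32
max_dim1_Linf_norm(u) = 0.67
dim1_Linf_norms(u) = [0.67, 0.29, 0.36]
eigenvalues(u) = [(0.28+0j), (-0.25+0.26j), (-0.25-0.26j)]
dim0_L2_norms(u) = [0.35, 0.28, 0.78]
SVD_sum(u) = [[0.04, -0.14, 0.65],  [-0.02, 0.05, -0.25],  [-0.02, 0.08, -0.36]] + [[-0.15, 0.09, 0.03], [-0.30, 0.18, 0.06], [-0.06, 0.04, 0.01]] + [[-0.02, -0.03, -0.01], [0.02, 0.03, 0.01], [-0.05, -0.08, -0.01]]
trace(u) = -0.22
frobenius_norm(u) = 0.90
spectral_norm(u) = 0.80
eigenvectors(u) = [[(-0.09+0j), (0.84+0j), (0.84-0j)], [0.99+0.00j, (0.28+0.28j), (0.28-0.28j)], [0.07+0.00j, -0.12+0.36j, -0.12-0.36j]]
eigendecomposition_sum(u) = [[(0.01+0j), -0.02+0.00j, 0.02-0.00j],  [(-0.13+0j), 0.29-0.00j, (-0.22+0j)],  [-0.01+0.00j, 0.02-0.00j, -0.01+0.00j]] + [[(-0.07+0.17j), (-0.03-0j), (0.33+0.29j)],[-0.08+0.04j, -0.01-0.01j, (0.01+0.21j)],[(-0.07-0.06j), 0.01-0.01j, (-0.17+0.1j)]] + [[-0.07-0.17j, -0.03+0.00j, 0.33-0.29j], [-0.08-0.04j, (-0.01+0.01j), (0.01-0.21j)], [(-0.07+0.06j), 0.01+0.01j, -0.17-0.10j]]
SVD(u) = [[0.83, 0.45, 0.34], [-0.33, 0.88, -0.36], [-0.46, 0.18, 0.87]] @ diag([0.8004086554087017, 0.40128595517004284, 0.11711347714973161]) @ [[0.06, -0.21, 0.98], [-0.84, 0.51, 0.17], [-0.54, -0.83, -0.14]]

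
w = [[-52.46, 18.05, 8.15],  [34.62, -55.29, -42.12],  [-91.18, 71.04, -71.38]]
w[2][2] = -71.38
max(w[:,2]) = 8.15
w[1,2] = -42.12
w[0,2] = 8.15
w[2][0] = -91.18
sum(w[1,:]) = -62.79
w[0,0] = -52.46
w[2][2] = -71.38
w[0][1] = 18.05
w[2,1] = 71.04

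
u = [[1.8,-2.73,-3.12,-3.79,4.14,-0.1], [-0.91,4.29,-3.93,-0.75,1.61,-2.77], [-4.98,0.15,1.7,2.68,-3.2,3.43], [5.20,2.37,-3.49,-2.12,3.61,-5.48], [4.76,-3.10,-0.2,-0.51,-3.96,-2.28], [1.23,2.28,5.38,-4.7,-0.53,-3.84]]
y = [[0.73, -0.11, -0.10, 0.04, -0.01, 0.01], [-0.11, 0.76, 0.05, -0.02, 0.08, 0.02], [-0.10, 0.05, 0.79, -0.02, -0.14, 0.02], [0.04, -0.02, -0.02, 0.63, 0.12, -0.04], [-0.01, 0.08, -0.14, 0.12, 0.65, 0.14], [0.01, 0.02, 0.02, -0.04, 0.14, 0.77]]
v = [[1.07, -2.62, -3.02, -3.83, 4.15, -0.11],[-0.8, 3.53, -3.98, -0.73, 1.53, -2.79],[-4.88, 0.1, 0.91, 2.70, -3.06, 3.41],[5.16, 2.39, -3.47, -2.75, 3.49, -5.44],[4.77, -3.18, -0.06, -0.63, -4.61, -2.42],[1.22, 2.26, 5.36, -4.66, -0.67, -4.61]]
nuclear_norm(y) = 4.33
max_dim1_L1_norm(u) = 22.27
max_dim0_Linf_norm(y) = 0.79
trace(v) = -6.46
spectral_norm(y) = 0.96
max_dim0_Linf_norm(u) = 5.48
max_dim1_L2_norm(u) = 9.61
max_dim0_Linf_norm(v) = 5.44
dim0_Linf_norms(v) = [5.16, 3.53, 5.36, 4.66, 4.61, 5.44]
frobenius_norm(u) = 19.31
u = v + y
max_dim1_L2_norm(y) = 0.81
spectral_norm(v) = 13.74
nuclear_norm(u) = 39.07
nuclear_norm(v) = 39.37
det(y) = 0.11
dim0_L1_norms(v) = [17.9, 14.08, 16.8, 15.3, 17.51, 18.78]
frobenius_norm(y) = 1.82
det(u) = -1755.61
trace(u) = -2.13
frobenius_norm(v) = 19.35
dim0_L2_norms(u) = [8.95, 6.8, 8.32, 7.0, 7.68, 8.33]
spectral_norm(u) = 13.84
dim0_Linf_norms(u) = [5.2, 4.29, 5.38, 4.7, 4.14, 5.48]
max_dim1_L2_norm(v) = 9.68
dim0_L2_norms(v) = [8.74, 6.35, 8.16, 7.22, 7.93, 8.73]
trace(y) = 4.33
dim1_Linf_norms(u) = [4.14, 4.29, 4.98, 5.48, 4.76, 5.38]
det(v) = 1901.58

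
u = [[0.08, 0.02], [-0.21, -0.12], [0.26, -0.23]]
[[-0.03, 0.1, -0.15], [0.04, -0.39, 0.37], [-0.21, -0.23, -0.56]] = u @ [[-0.44, 0.76, -1.92], [0.40, 1.88, 0.27]]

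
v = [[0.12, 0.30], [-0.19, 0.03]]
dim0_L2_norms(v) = [0.22, 0.3]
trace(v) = 0.15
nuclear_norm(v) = 0.51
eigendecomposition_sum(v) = [[0.06+0.11j, 0.15-0.05j], [(-0.1+0.03j), 0.02+0.12j]] + [[0.06-0.11j, 0.15+0.05j],[-0.10-0.03j, (0.02-0.12j)]]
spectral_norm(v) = 0.33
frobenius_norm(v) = 0.38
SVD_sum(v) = [[0.15, 0.28], [-0.03, -0.06]] + [[-0.03, 0.02], [-0.16, 0.09]]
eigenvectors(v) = [[(0.78+0j), (0.78-0j)], [(-0.12+0.61j), -0.12-0.61j]]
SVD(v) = [[0.98,-0.19], [-0.19,-0.98]] @ diag([0.32728591152413855, 0.1851592074886197]) @ [[0.47, 0.88], [0.88, -0.47]]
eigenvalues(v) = [(0.08+0.23j), (0.08-0.23j)]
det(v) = 0.06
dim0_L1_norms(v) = [0.31, 0.33]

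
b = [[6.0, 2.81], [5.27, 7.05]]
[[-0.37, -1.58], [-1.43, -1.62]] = b @ [[0.05, -0.24], [-0.24, -0.05]]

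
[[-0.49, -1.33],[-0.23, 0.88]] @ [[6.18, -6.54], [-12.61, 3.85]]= [[13.74,-1.92],  [-12.52,4.89]]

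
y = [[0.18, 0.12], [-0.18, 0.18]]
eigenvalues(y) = [(0.18+0.15j), (0.18-0.15j)]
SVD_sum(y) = [[0.1, -0.05], [-0.22, 0.10]] + [[0.08, 0.17], [0.04, 0.08]]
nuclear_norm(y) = 0.47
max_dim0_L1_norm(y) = 0.36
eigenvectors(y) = [[-0.63j,0.63j],  [0.77+0.00j,0.77-0.00j]]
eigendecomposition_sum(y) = [[0.09+0.07j, 0.06-0.07j], [(-0.09+0.11j), 0.09+0.07j]] + [[(0.09-0.07j),0.06+0.07j],[(-0.09-0.11j),(0.09-0.07j)]]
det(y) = 0.05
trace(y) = 0.36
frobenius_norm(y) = 0.33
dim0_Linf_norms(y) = [0.18, 0.18]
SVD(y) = [[-0.42, 0.91], [0.91, 0.42]] @ diag([0.26430749027719963, 0.20430749027719963]) @ [[-0.91, 0.42], [0.42, 0.91]]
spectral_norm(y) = 0.26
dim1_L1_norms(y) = [0.3, 0.36]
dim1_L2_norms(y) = [0.22, 0.25]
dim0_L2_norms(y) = [0.25, 0.22]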